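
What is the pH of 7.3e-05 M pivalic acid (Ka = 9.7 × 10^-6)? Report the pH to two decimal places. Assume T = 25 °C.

pH = 4.65

(CH3)3CCOOH ⇌ (CH3)3CCOO- + H+
From the ICE table, Ka = x²/(7.3e-05 − x) = 9.7 × 10^-6.
The 5% rule fails; solving x² + Ka·x − Ka·C₀ = 0 exactly:
x = (−Ka + √(Ka² + 4·Ka·C₀))/2 = 2.22 × 10^-5 M
pH = −log[H+] = −log(2.22 × 10^-5) = 4.65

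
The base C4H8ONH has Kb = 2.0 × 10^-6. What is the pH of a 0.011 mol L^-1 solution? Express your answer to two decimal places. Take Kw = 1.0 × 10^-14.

pH = 10.17

C4H8ONH + H2O ⇌ C4H8ONH2+ + OH-
Kb = [OH-]²/(0.011 − [OH-]) = 2.0 × 10^-6
Assume [OH-] ≪ 0.011: [OH-] ≈ √(2.0 × 10^-6 × 0.011) = 1.48 × 10^-4 M
([OH-]/C₀ = 1.3% < 5%, so the approximation holds.)
pOH = 3.83, so pH = 14.00 − pOH = 10.17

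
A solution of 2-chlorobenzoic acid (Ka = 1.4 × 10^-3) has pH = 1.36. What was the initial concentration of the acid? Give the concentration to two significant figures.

C₀ = 1.4 M

[H+] = 10^(-1.36) = 4.37 × 10^-2 M = x
Ka = x²/(C₀ − x) ⇒ C₀ = x + x²/Ka
C₀ = 4.37 × 10^-2 + (4.37 × 10^-2)²/(1.4 × 10^-3) = 1.41 M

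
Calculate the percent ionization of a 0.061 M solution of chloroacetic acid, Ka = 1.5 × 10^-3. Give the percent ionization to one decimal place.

14.5%

ClCH2COOH ⇌ ClCH2COO- + H+; let x = [H+] at equilibrium.
Solve x² + 0.0015x − 9.15e-05 = 0 → x = 8.84 × 10^-3 M
% ionization = x/C₀ × 100% = 8.84 × 10^-3/0.061 × 100% = 14.5%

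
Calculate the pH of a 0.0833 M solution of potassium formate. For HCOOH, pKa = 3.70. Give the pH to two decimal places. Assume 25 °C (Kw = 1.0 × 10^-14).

pH = 8.31

HCOO- is the conjugate base of the weak acid HCOOH.
Ka = 10^(−3.70) = 2.00 × 10^-4
Kb = Kw/Ka = 1.0×10^-14 / 2.00 × 10^-4 = 5.00 × 10^-11
Kb = [OH-]²/(0.0833 − [OH-]) = 5.00 × 10^-11
Assume [OH-] ≪ 0.0833: [OH-] ≈ √(5.00 × 10^-11 × 0.0833) = 2.04 × 10^-6 M
Check: 0.0024% ionized — well under 5%, approximation valid.
pOH = −log(2.04 × 10^-6) = 5.69; pH = 14.00 − 5.69 = 8.31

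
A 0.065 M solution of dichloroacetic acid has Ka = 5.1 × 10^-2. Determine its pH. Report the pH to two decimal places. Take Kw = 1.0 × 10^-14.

pH = 1.43

Cl2CHCOOH ⇌ Cl2CHCOO- + H+
Ka = [H+]²/(0.065 − [H+]) = 5.1 × 10^-2
The 5% rule fails; solving [H+]² + Ka·[H+] − Ka·C₀ = 0 exactly:
[H+] = [−0.051 + √(0.051² + 0.0133)]/2 = 3.75 × 10^-2 M
pH = −log(3.75 × 10^-2) = 1.43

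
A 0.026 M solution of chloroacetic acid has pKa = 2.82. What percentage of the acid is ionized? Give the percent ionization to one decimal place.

ClCH2COOH ⇌ ClCH2COO- + H+; let x = [H+] at equilibrium.
Ka = 10^(−2.82) = 1.51 × 10^-3
Ka = x²/(C₀ − x); solving the quadratic gives x = 5.56 × 10^-3 M.
% ionization = x/C₀ × 100% = 5.56 × 10^-3/0.026 × 100% = 21.4%

21.4%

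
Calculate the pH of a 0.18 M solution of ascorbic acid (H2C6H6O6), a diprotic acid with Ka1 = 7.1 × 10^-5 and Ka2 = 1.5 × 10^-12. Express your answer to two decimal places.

pH = 2.45

Since Ka1 ≫ Ka2, the first ionization dominates [H+].
Ka1 = x²/(0.18 − x) = 7.1 × 10^-5
x ≈ √(7.1 × 10^-5 × 0.18) = 3.57 × 10^-3 M
pH = −log(3.57 × 10^-3) = 2.45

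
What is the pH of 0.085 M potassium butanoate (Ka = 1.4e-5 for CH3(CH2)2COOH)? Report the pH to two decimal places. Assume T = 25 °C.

pH = 8.89

CH3(CH2)2COO- is the conjugate base of the weak acid CH3(CH2)2COOH.
Kb = Kw/Ka = 1.0×10^-14 / 1.4 × 10^-5 = 7.14 × 10^-10
From the ICE table, Kb = [OH-]²/(0.085 − [OH-]) = 7.14 × 10^-10.
Assume [OH-] ≪ 0.085: [OH-] ≈ √(7.14 × 10^-10 × 0.085) = 7.79 × 10^-6 M
Check: 0.0092% ionized — well under 5%, approximation valid.
pOH = 5.11, so pH = 14.00 − pOH = 8.89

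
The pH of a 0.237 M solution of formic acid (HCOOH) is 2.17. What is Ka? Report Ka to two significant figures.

Ka = 2.0 × 10^-4

[H+] = 10^(-2.17) = 6.76 × 10^-3 M
At equilibrium [HA] = 0.237 − 6.76 × 10^-3 = 2.30 × 10^-1 M
Ka = [H+][A-]/[HA] = (6.76 × 10^-3)² / 2.30 × 10^-1 = 2.0 × 10^-4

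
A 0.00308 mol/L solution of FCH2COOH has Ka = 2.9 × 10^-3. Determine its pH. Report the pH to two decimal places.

FCH2COOH ⇌ FCH2COO- + H+
Ka = [H+]²/(0.00308 − [H+]) = 2.9 × 10^-3
The 5% rule fails; solving [H+]² + Ka·[H+] − Ka·C₀ = 0 exactly:
[H+] = [−0.0029 + √(0.0029² + 3.57e-05)]/2 = 1.87 × 10^-3 M
pH = −log(1.87 × 10^-3) = 2.73

pH = 2.73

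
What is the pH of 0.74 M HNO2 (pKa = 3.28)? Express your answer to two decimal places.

HNO2 ⇌ NO2- + H+
Ka = 10^(−3.28) = 5.25 × 10^-4
Ka = [H+]²/(0.74 − [H+]) = 5.25 × 10^-4
Assume [H+] ≪ 0.74: [H+] ≈ √(5.25 × 10^-4 × 0.74) = 1.97 × 10^-2 M
([H+]/C₀ = 2.7% < 5%, so the approximation holds.)
pH = −log[H+] = −log(1.97 × 10^-2) = 1.71

pH = 1.71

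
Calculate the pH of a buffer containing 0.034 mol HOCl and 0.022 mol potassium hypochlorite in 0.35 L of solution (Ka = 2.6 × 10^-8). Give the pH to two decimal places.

pKa = −log(2.6 × 10^-8) = 7.585
Henderson–Hasselbalch: pH = pKa + log([OCl-]/[HOCl]) = 7.585 + log(0.022/0.034)
pH = 7.585 + (-0.189) = 7.40

pH = 7.40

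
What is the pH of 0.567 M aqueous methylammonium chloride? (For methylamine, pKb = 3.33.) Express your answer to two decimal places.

pH = 5.46

CH3NH3+ is the conjugate acid of the weak base CH3NH2.
Kb = 10^(−3.33) = 4.68 × 10^-4
Ka = Kw/Kb = 1.0×10^-14 / 4.68 × 10^-4 = 2.14 × 10^-11
From the ICE table, Ka = [H+]²/(0.567 − [H+]) = 2.14 × 10^-11.
Assume [H+] ≪ 0.567: [H+] ≈ √(2.14 × 10^-11 × 0.567) = 3.48 × 10^-6 M
pH = −log[H+] = −log(3.48 × 10^-6) = 5.46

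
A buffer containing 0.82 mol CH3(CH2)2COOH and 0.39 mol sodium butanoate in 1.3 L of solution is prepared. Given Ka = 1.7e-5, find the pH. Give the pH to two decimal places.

pKa = −log(1.7 × 10^-5) = 4.770
pH = pKa + log([A⁻]/[HA]) = 4.770 + log(0.39/0.82)
pH = 4.770 + (-0.323) = 4.45

pH = 4.45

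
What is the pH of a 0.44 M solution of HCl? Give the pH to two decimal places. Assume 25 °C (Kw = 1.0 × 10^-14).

pH = 0.36

HCl is a strong acid and dissociates completely, so [H+] = 0.44 M.
pH = -log(0.44) = 0.36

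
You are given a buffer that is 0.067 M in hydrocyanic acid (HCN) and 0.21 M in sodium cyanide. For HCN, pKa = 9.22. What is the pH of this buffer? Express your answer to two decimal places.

pH = 9.72

Henderson–Hasselbalch: pH = pKa + log([CN-]/[HCN]) = 9.22 + log(0.21/0.067)
pH = 9.22 + (+0.496) = 9.72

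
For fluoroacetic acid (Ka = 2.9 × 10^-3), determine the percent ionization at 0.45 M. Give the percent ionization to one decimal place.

FCH2COOH ⇌ FCH2COO- + H+; let x = [H+] at equilibrium.
Solve x² + 0.0029x − 0.0013 = 0 → x = 3.47 × 10^-2 M
Fraction ionized = 3.47 × 10^-2 / 0.45 = 0.0771 → 7.7%

7.7%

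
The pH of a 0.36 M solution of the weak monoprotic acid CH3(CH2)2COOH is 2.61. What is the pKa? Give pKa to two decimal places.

[H+] = 10^(-2.61) = 2.45 × 10^-3 M
At equilibrium [HA] = 0.36 − 2.45 × 10^-3 = 3.58 × 10^-1 M
Ka = [H+][A-]/[HA] = (2.45 × 10^-3)² / 3.58 × 10^-1 = 1.68 × 10^-5
pKa = -log(1.68 × 10^-5) = 4.77

pKa = 4.77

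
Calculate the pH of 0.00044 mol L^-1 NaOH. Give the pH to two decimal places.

NaOH is a strong base; [OH-] = 0.00044 M.
pOH = -log(0.00044) = 3.36
pH = 14.00 - 3.36 = 10.64

pH = 10.64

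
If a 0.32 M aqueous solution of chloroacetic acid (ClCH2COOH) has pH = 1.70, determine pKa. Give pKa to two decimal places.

[H+] = 10^(-1.70) = 2.00 × 10^-2 M
At equilibrium [HA] = 0.32 − 2.00 × 10^-2 = 3.00 × 10^-1 M
Ka = [H+][A-]/[HA] = (2.00 × 10^-2)² / 3.00 × 10^-1 = 1.33 × 10^-3
pKa = -log(1.33 × 10^-3) = 2.88

pKa = 2.88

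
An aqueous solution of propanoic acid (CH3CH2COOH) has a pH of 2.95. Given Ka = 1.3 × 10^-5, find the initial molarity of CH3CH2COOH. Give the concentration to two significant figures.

C₀ = 9.8 × 10^-2 M

[H+] = 10^(-2.95) = 1.12 × 10^-3 M = x
Ka = x²/(C₀ − x) ⇒ C₀ = x + x²/Ka
C₀ = 1.12 × 10^-3 + (1.12 × 10^-3)²/(1.3 × 10^-5) = 9.76 × 10^-2 M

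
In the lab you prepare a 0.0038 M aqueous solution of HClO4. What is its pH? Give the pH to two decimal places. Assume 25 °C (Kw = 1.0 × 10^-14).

pH = 2.42

HClO4 is a strong acid and dissociates completely, so [H+] = 0.0038 M.
pH = -log(0.0038) = 2.42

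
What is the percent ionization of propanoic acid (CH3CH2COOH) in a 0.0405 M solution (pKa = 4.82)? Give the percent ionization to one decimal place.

1.9%

CH3CH2COOH ⇌ CH3CH2COO- + H+; let x = [H+] at equilibrium.
Ka = 10^(−4.82) = 1.51 × 10^-5
x ≈ √(Ka·C₀) = √(1.51 × 10^-5 × 0.0405) = 7.82 × 10^-4 M
Fraction ionized = 7.82 × 10^-4 / 0.0405 = 0.0193 → 1.9%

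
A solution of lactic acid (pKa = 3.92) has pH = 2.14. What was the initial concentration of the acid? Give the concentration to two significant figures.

C₀ = 4.4 × 10^-1 M

[H+] = 10^(-2.14) = 7.24 × 10^-3 M = x
Ka = 10^(−3.92) = 1.20 × 10^-4
Ka = x²/(C₀ − x) ⇒ C₀ = x + x²/Ka
C₀ = 7.24 × 10^-3 + (7.24 × 10^-3)²/(1.20 × 10^-4) = 4.44 × 10^-1 M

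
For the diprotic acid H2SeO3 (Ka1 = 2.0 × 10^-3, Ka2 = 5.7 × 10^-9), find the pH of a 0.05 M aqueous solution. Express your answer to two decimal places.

pH = 2.04

Ka1 ≫ Ka2, so treat the first dissociation as the only significant source of H+.
Ka1 = x²/(0.05 − x) = 2.0 × 10^-3
Solving the quadratic: x = (−Ka1 + √(Ka1² + 4·Ka1·C₀))/2 = 9.05 × 10^-3 M
pH = −log(9.05 × 10^-3) = 2.04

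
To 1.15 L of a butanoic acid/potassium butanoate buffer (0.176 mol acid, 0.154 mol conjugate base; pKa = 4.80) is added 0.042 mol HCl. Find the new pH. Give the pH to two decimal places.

pH = 4.51

After neutralization: n(CH3(CH2)2COOH) = 0.218 mol, n(CH3(CH2)2COO-) = 0.112 mol.
pH = pKa + log(n_CH3(CH2)2COO-/n_CH3(CH2)2COOH) = 4.80 + log(0.112/0.218) = 4.80 + (-0.289)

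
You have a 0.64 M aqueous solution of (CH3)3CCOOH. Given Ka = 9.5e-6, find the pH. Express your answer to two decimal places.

pH = 2.61

(CH3)3CCOOH ⇌ (CH3)3CCOO- + H+
From the ICE table, Ka = [H+]²/(0.64 − [H+]) = 9.5 × 10^-6.
Neglecting [H+] in the denominator: [H+] = √(9.5 × 10^-6 × 0.64) = 2.47 × 10^-3 M
([H+]/C₀ = 0.39% < 5%, so the approximation holds.)
pH = −log[H+] = −log(2.47 × 10^-3) = 2.61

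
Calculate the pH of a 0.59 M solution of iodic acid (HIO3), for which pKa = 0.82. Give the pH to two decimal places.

pH = 0.63

HIO3 ⇌ IO3- + H+
Ka = 10^(−0.82) = 1.51 × 10^-1
From the ICE table, Ka = x²/(0.59 − x) = 1.51 × 10^-1.
Here C₀/Ka ≈ 3.91, so the small-x approximation fails. Use the quadratic:
x = (−Ka + √(Ka² + 4·Ka·C₀))/2 = 2.32 × 10^-1 M
pH = −log[H+] = −log(2.32 × 10^-1) = 0.63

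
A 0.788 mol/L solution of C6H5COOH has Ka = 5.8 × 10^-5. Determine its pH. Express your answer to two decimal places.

C6H5COOH ⇌ C6H5COO- + H+
From the ICE table, Ka = [H+]²/(0.788 − [H+]) = 5.8 × 10^-5.
Since Ka ≪ C₀, [H+] ≈ √(Ka·C₀) = 6.76 × 10^-3 M.
Check: 0.86% ionized — well under 5%, approximation valid.
pH = −log[H+] = −log(6.76 × 10^-3) = 2.17

pH = 2.17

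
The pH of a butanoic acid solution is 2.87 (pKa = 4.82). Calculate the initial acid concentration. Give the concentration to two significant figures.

[H+] = 10^(-2.87) = 1.35 × 10^-3 M = x
Ka = 10^(−4.82) = 1.51 × 10^-5
Ka = x²/(C₀ − x) ⇒ C₀ = x + x²/Ka
C₀ = 1.35 × 10^-3 + (1.35 × 10^-3)²/(1.51 × 10^-5) = 1.22 × 10^-1 M

C₀ = 1.2 × 10^-1 M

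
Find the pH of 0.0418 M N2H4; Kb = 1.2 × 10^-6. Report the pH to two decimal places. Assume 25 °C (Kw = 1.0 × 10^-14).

N2H4 + H2O ⇌ N2H5+ + OH-
Kb = x²/(0.0418 − x) = 1.2 × 10^-6
Since Kb ≪ C₀, x ≈ √(Kb·C₀) = 2.24 × 10^-4 M.
pOH = 3.65, so pH = 14.00 − pOH = 10.35

pH = 10.35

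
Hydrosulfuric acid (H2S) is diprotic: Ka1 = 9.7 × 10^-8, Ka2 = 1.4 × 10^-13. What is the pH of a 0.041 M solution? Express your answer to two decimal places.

Since Ka1 ≫ Ka2, the first ionization dominates [H+].
Ka1 = x²/(0.041 − x) = 9.7 × 10^-8
x ≈ √(9.7 × 10^-8 × 0.041) = 6.31 × 10^-5 M
pH = −log(6.31 × 10^-5) = 4.20

pH = 4.20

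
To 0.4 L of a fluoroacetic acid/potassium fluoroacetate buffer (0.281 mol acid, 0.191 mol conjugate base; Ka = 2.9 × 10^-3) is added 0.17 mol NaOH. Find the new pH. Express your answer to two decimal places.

After neutralization: n(FCH2COOH) = 0.111 mol, n(FCH2COO-) = 0.361 mol.
pKa = −log(2.9 × 10^-3) = 2.538
Henderson–Hasselbalch with mole ratio 0.361/0.111: pH = 2.538 + (+0.512)

pH = 3.05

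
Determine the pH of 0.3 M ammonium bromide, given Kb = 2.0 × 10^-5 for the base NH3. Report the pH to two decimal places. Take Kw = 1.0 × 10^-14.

pH = 4.91

NH4+ is the conjugate acid of the weak base NH3.
Ka = Kw/Kb = 1.0×10^-14 / 2.0 × 10^-5 = 5.00 × 10^-10
Let x = [H+] at equilibrium. Ka = x²/(0.3 − x).
Since Ka ≪ C₀, x ≈ √(Ka·C₀) = 1.22 × 10^-5 M.
pH = −log[H+] = −log(1.22 × 10^-5) = 4.91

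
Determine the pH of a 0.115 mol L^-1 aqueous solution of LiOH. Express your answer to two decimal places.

pH = 13.06

LiOH is a strong base; [OH-] = 0.115 M.
pOH = -log(0.115) = 0.94
pH = 14.00 - 0.94 = 13.06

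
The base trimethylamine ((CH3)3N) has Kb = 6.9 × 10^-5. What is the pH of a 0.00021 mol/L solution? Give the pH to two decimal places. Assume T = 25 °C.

(CH3)3N + H2O ⇌ (CH3)3NH+ + OH-
Kb = [OH-]²/(0.00021 − [OH-]) = 6.9 × 10^-5
The 5% rule fails; solving [OH-]² + Kb·[OH-] − Kb·C₀ = 0 exactly:
[OH-] = [−6.9e-05 + √(6.9e-05² + 5.8e-08)]/2 = 9.07 × 10^-5 M
pOH = −log(9.07 × 10^-5) = 4.04; pH = 14.00 − 4.04 = 9.96

pH = 9.96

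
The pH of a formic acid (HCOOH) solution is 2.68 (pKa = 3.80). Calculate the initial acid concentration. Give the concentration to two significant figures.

C₀ = 3.0 × 10^-2 M

[H+] = 10^(-2.68) = 2.09 × 10^-3 M = x
Ka = 10^(−3.80) = 1.58 × 10^-4
Ka = x²/(C₀ − x) ⇒ C₀ = x + x²/Ka
C₀ = 2.09 × 10^-3 + (2.09 × 10^-3)²/(1.58 × 10^-4) = 2.97 × 10^-2 M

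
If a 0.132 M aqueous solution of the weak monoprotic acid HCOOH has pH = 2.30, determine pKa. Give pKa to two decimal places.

[H+] = 10^(-2.30) = 5.01 × 10^-3 M
At equilibrium [HA] = 0.132 − 5.01 × 10^-3 = 1.27 × 10^-1 M
Ka = [H+][A-]/[HA] = (5.01 × 10^-3)² / 1.27 × 10^-1 = 1.98 × 10^-4
pKa = -log(1.98 × 10^-4) = 3.70

pKa = 3.70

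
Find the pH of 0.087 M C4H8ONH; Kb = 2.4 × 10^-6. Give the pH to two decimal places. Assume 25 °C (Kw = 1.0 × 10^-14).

pH = 10.66

C4H8ONH + H2O ⇌ C4H8ONH2+ + OH-
Kb = x²/(0.087 − x) = 2.4 × 10^-6
Assume x ≪ 0.087: x ≈ √(2.4 × 10^-6 × 0.087) = 4.57 × 10^-4 M
Check: 0.53% ionized — well under 5%, approximation valid.
pOH = 3.34, so pH = 14.00 − pOH = 10.66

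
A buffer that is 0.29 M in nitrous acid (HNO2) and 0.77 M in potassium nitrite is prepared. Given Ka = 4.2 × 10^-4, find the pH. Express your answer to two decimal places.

pKa = −log(4.2 × 10^-4) = 3.377
Henderson–Hasselbalch: pH = pKa + log([NO2-]/[HNO2]) = 3.377 + log(0.77/0.29)
pH = 3.377 + (+0.424) = 3.80

pH = 3.80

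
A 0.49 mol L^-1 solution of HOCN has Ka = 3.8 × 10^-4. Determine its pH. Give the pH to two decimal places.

pH = 1.87

HOCN ⇌ OCN- + H+
Ka = [H+]²/(0.49 − [H+]) = 3.8 × 10^-4
Since Ka ≪ C₀, [H+] ≈ √(Ka·C₀) = 1.36 × 10^-2 M.
Check: 2.8% ionized — well under 5%, approximation valid.
pH = −log[H+] = −log(1.36 × 10^-2) = 1.87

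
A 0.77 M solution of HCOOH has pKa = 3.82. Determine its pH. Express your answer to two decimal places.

HCOOH ⇌ HCOO- + H+
Ka = 10^(−3.82) = 1.51 × 10^-4
From the ICE table, Ka = x²/(0.77 − x) = 1.51 × 10^-4.
Neglecting x in the denominator: x = √(1.51 × 10^-4 × 0.77) = 1.08 × 10^-2 M
Check: 1.4% ionized — well under 5%, approximation valid.
pH = −log[H+] = −log(1.08 × 10^-2) = 1.97

pH = 1.97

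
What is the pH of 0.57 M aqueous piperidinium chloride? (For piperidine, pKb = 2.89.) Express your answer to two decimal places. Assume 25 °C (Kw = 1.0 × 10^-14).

C5H10NH2+ is the conjugate acid of the weak base C5H10NH.
Kb = 10^(−2.89) = 1.29 × 10^-3
Ka = Kw/Kb = 1.0×10^-14 / 1.29 × 10^-3 = 7.75 × 10^-12
From the ICE table, Ka = x²/(0.57 − x) = 7.75 × 10^-12.
Neglecting x in the denominator: x = √(7.75 × 10^-12 × 0.57) = 2.10 × 10^-6 M
(x/C₀ = 0.00037% < 5%, so the approximation holds.)
pH = −log[H+] = −log(2.10 × 10^-6) = 5.68

pH = 5.68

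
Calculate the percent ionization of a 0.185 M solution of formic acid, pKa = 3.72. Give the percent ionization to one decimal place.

HCOOH ⇌ HCOO- + H+; let x = [H+] at equilibrium.
Ka = 10^(−3.72) = 1.91 × 10^-4
x ≈ √(Ka·C₀) = √(1.91 × 10^-4 × 0.185) = 5.94 × 10^-3 M
% ionization = x/C₀ × 100% = 5.94 × 10^-3/0.185 × 100% = 3.2%

3.2%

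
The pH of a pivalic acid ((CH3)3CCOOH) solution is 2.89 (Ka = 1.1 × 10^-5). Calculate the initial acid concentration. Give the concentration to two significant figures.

C₀ = 1.5 × 10^-1 M

[H+] = 10^(-2.89) = 1.29 × 10^-3 M = x
Ka = x²/(C₀ − x) ⇒ C₀ = x + x²/Ka
C₀ = 1.29 × 10^-3 + (1.29 × 10^-3)²/(1.1 × 10^-5) = 1.53 × 10^-1 M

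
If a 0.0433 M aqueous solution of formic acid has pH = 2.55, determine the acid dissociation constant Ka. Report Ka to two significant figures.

Ka = 2.0 × 10^-4

[H+] = 10^(-2.55) = 2.82 × 10^-3 M
At equilibrium [HA] = 0.0433 − 2.82 × 10^-3 = 4.05 × 10^-2 M
Ka = [H+][A-]/[HA] = (2.82 × 10^-3)² / 4.05 × 10^-2 = 2.0 × 10^-4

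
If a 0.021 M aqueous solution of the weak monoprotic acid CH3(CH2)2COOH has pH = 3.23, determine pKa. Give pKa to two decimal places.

pKa = 4.77

[H+] = 10^(-3.23) = 5.89 × 10^-4 M
At equilibrium [HA] = 0.021 − 5.89 × 10^-4 = 2.04 × 10^-2 M
Ka = [H+][A-]/[HA] = (5.89 × 10^-4)² / 2.04 × 10^-2 = 1.70 × 10^-5
pKa = -log(1.70 × 10^-5) = 4.77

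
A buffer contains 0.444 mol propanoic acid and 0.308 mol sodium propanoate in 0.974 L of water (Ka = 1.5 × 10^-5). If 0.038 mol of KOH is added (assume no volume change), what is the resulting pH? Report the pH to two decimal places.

After neutralization: n(CH3CH2COOH) = 0.406 mol, n(CH3CH2COO-) = 0.346 mol.
pKa = −log(1.5 × 10^-5) = 4.824
pH = pKa + log([A⁻]/[HA]) = 4.824 + log(0.346/0.406) = 4.824 -0.069

pH = 4.75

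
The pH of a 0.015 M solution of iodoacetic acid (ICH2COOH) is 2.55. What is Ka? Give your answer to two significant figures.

Ka = 6.5 × 10^-4

[H+] = 10^(-2.55) = 2.82 × 10^-3 M
At equilibrium [HA] = 0.015 − 2.82 × 10^-3 = 1.22 × 10^-2 M
Ka = [H+][A-]/[HA] = (2.82 × 10^-3)² / 1.22 × 10^-2 = 6.5 × 10^-4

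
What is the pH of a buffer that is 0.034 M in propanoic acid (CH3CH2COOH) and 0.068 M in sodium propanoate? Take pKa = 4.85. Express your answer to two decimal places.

Henderson–Hasselbalch: pH = pKa + log([CH3CH2COO-]/[CH3CH2COOH]) = 4.85 + log(0.068/0.034)
pH = 4.85 + (+0.301) = 5.15

pH = 5.15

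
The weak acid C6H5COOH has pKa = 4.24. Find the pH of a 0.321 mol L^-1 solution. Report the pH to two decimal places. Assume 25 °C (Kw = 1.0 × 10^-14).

C6H5COOH ⇌ C6H5COO- + H+
Ka = 10^(−4.24) = 5.75 × 10^-5
From the ICE table, Ka = [H+]²/(0.321 − [H+]) = 5.75 × 10^-5.
Neglecting [H+] in the denominator: [H+] = √(5.75 × 10^-5 × 0.321) = 4.30 × 10^-3 M
([H+]/C₀ = 1.3% < 5%, so the approximation holds.)
pH = −log(4.30 × 10^-3) = 2.37

pH = 2.37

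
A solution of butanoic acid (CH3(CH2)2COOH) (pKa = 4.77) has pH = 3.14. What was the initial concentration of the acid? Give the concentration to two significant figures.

C₀ = 3.2 × 10^-2 M

[H+] = 10^(-3.14) = 7.24 × 10^-4 M = x
Ka = 10^(−4.77) = 1.70 × 10^-5
Ka = x²/(C₀ − x) ⇒ C₀ = x + x²/Ka
C₀ = 7.24 × 10^-4 + (7.24 × 10^-4)²/(1.70 × 10^-5) = 3.16 × 10^-2 M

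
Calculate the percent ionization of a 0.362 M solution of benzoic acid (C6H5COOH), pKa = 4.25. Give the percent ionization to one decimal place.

1.2%

C6H5COOH ⇌ C6H5COO- + H+; let x = [H+] at equilibrium.
Ka = 10^(−4.25) = 5.62 × 10^-5
x ≈ √(Ka·C₀) = √(5.62 × 10^-5 × 0.362) = 4.51 × 10^-3 M
Fraction ionized = 4.51 × 10^-3 / 0.362 = 0.0125 → 1.2%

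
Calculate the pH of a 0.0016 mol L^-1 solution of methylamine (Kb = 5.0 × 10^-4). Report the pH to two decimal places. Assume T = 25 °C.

CH3NH2 + H2O ⇌ CH3NH3+ + OH-
Kb = [OH-]²/(0.0016 − [OH-]) = 5.0 × 10^-4
[OH-] is not negligible relative to C₀; solve [OH-]² + 0.0005·[OH-] − 8e-07 = 0.
[OH-] = (−Kb + √(Kb² + 4·Kb·C₀))/2 = 6.79 × 10^-4 M
pOH = 3.17, so pH = 14.00 − pOH = 10.83

pH = 10.83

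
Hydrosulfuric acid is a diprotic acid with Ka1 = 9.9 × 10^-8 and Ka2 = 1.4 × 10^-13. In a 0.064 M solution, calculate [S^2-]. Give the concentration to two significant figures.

1.4 × 10^-13 M

First ionization gives [H+] ≈ [HS-] = 7.96 × 10^-5 M.
Second step: Ka2 = [H+][S^2-]/[HS-] ≈ [S^2-] (since [H+] ≈ [HS-]).
So [S^2-] ≈ Ka2.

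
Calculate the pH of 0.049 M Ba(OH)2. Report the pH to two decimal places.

pH = 12.99

Ba(OH)2 is a strong base (each formula unit releases 2 OH-); [OH-] = 0.098 M.
pOH = -log(0.098) = 1.01
pH = 14.00 - 1.01 = 12.99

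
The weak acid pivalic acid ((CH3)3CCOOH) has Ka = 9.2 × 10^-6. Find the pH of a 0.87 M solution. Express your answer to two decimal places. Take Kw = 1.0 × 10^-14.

pH = 2.55

(CH3)3CCOOH ⇌ (CH3)3CCOO- + H+
From the ICE table, Ka = [H+]²/(0.87 − [H+]) = 9.2 × 10^-6.
Assume [H+] ≪ 0.87: [H+] ≈ √(9.2 × 10^-6 × 0.87) = 2.83 × 10^-3 M
([H+]/C₀ = 0.33% < 5%, so the approximation holds.)
pH = −log[H+] = −log(2.83 × 10^-3) = 2.55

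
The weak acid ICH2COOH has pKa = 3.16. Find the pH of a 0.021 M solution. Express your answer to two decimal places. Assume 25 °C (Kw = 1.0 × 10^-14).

pH = 2.46

ICH2COOH ⇌ ICH2COO- + H+
Ka = 10^(−3.16) = 6.92 × 10^-4
From the ICE table, Ka = [H+]²/(0.021 − [H+]) = 6.92 × 10^-4.
Here C₀/Ka ≈ 30.3, so the small-[H+] approximation fails. Use the quadratic:
[H+] = [−0.000692 + √(0.000692² + 5.81e-05)]/2 = 3.48 × 10^-3 M
pH = −log(3.48 × 10^-3) = 2.46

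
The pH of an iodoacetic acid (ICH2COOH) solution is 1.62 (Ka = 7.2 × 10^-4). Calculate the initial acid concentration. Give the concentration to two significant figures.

[H+] = 10^(-1.62) = 2.40 × 10^-2 M = x
Ka = x²/(C₀ − x) ⇒ C₀ = x + x²/Ka
C₀ = 2.40 × 10^-2 + (2.40 × 10^-2)²/(7.2 × 10^-4) = 8.24 × 10^-1 M

C₀ = 8.2 × 10^-1 M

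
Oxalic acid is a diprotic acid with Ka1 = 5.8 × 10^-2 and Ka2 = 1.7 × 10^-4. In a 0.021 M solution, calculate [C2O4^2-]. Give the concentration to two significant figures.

First ionization gives [H+] ≈ [HC2O4-] = 1.64 × 10^-2 M.
Second step: Ka2 = [H+][C2O4^2-]/[HC2O4-] ≈ [C2O4^2-] (since [H+] ≈ [HC2O4-]).
So [C2O4^2-] ≈ Ka2.

1.7 × 10^-4 M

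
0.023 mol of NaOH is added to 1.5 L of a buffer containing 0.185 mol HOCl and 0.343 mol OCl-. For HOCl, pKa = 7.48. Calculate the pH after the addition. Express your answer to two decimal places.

pH = 7.83

OH- converts HOCl to OCl-: HOCl → 0.162 mol, OCl- → 0.366 mol.
pH = pKa + log(n_OCl-/n_HOCl) = 7.48 + log(0.366/0.162) = 7.48 + (+0.354)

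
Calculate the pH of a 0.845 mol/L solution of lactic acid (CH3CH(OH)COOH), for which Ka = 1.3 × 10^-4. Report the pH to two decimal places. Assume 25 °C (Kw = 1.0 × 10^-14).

CH3CH(OH)COOH ⇌ CH3CH(OH)COO- + H+
Ka = [H+]²/(0.845 − [H+]) = 1.3 × 10^-4
Since Ka ≪ C₀, [H+] ≈ √(Ka·C₀) = 1.05 × 10^-2 M.
pH = −log[H+] = −log(1.05 × 10^-2) = 1.98

pH = 1.98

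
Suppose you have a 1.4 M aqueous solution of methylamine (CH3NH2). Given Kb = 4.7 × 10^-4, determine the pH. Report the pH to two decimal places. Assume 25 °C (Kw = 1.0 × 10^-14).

pH = 12.41

CH3NH2 + H2O ⇌ CH3NH3+ + OH-
From the ICE table, Kb = x²/(1.4 − x) = 4.7 × 10^-4.
Neglecting x in the denominator: x = √(4.7 × 10^-4 × 1.4) = 2.57 × 10^-2 M
(x/C₀ = 1.8% < 5%, so the approximation holds.)
pOH = 1.59, so pH = 14.00 − pOH = 12.41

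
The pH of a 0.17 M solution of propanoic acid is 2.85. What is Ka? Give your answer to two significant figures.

Ka = 1.2 × 10^-5

[H+] = 10^(-2.85) = 1.41 × 10^-3 M
At equilibrium [HA] = 0.17 − 1.41 × 10^-3 = 1.69 × 10^-1 M
Ka = [H+][A-]/[HA] = (1.41 × 10^-3)² / 1.69 × 10^-1 = 1.2 × 10^-5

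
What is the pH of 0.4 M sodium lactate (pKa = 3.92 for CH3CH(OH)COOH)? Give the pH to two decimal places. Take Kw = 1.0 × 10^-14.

CH3CH(OH)COO- is the conjugate base of the weak acid CH3CH(OH)COOH.
Ka = 10^(−3.92) = 1.20 × 10^-4
Kb = Kw/Ka = 1.0×10^-14 / 1.20 × 10^-4 = 8.33 × 10^-11
Kb = [OH-]²/(0.4 − [OH-]) = 8.33 × 10^-11
Assume [OH-] ≪ 0.4: [OH-] ≈ √(8.33 × 10^-11 × 0.4) = 5.77 × 10^-6 M
pOH = −log(5.77 × 10^-6) = 5.24; pH = 14.00 − 5.24 = 8.76

pH = 8.76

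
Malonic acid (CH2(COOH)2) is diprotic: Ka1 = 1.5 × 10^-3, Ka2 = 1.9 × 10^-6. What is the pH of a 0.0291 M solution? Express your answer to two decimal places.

Ka1 ≫ Ka2, so treat the first dissociation as the only significant source of H+.
Ka1 = x²/(0.0291 − x) = 1.5 × 10^-3
Solving the quadratic: x = (−Ka1 + √(Ka1² + 4·Ka1·C₀))/2 = 5.90 × 10^-3 M
pH = −log(5.90 × 10^-3) = 2.23

pH = 2.23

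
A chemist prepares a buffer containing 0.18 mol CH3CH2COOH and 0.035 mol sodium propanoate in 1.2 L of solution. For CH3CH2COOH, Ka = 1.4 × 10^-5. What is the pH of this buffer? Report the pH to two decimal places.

pH = 4.14

pKa = −log(1.4 × 10^-5) = 4.854
Henderson–Hasselbalch: pH = pKa + log([CH3CH2COO-]/[CH3CH2COOH]) = 4.854 + log(0.035/0.18)
pH = 4.854 + (-0.711) = 4.14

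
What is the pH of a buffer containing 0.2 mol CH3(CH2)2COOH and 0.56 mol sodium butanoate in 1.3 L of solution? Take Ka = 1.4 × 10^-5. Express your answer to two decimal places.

pKa = −log(1.4 × 10^-5) = 4.854
Henderson–Hasselbalch: pH = pKa + log([CH3(CH2)2COO-]/[CH3(CH2)2COOH]) = 4.854 + log(0.56/0.2)
pH = 4.854 + (+0.447) = 5.30

pH = 5.30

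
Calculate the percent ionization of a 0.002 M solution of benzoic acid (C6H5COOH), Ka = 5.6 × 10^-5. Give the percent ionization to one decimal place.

C6H5COOH ⇌ C6H5COO- + H+; let x = [H+] at equilibrium.
Ka = x²/(C₀ − x); solving the quadratic gives x = 3.08 × 10^-4 M.
Fraction ionized = 3.08 × 10^-4 / 0.002 = 0.1540 → 15.4%

15.4%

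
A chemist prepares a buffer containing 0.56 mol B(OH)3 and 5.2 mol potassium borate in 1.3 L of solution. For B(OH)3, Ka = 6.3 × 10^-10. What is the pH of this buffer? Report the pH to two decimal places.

pKa = −log(6.3 × 10^-10) = 9.201
Using pH = pKa + log([base]/[acid]) with [base]/[acid] = 5.2/0.56:
pH = 9.201 + (+0.968) = 10.17

pH = 10.17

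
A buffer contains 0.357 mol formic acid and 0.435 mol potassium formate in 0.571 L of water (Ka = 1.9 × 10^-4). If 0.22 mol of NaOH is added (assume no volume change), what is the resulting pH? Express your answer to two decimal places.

OH- converts HCOOH to HCOO-: HCOOH → 0.137 mol, HCOO- → 0.655 mol.
pKa = −log(1.9 × 10^-4) = 3.721
pH = pKa + log([A⁻]/[HA]) = 3.721 + log(0.655/0.137) = 3.721 +0.680

pH = 4.40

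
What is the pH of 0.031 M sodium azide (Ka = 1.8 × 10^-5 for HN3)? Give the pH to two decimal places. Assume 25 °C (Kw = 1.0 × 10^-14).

pH = 8.62

N3- is the conjugate base of the weak acid HN3.
Kb = Kw/Ka = 1.0×10^-14 / 1.8 × 10^-5 = 5.56 × 10^-10
From the ICE table, Kb = x²/(0.031 − x) = 5.56 × 10^-10.
Since Kb ≪ C₀, x ≈ √(Kb·C₀) = 4.15 × 10^-6 M.
pOH = 5.38, so pH = 14.00 − pOH = 8.62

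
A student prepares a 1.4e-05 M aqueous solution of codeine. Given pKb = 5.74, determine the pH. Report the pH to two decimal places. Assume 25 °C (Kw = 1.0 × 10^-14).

C18H21NO3 + H2O ⇌ C18H22NO3+ + OH-
Kb = 10^(−5.74) = 1.82 × 10^-6
Let x = [OH-] at equilibrium. Kb = x²/(1.4e-05 − x).
Here C₀/Kb ≈ 7.69, so the small-x approximation fails. Use the quadratic:
x = [−1.82e-06 + √(1.82e-06² + 1.02e-10)]/2 = 4.22 × 10^-6 M
pOH = 5.37, so pH = 14.00 − pOH = 8.63

pH = 8.63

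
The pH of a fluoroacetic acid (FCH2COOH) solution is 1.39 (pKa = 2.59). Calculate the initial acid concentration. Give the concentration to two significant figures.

[H+] = 10^(-1.39) = 4.07 × 10^-2 M = x
Ka = 10^(−2.59) = 2.57 × 10^-3
Ka = x²/(C₀ − x) ⇒ C₀ = x + x²/Ka
C₀ = 4.07 × 10^-2 + (4.07 × 10^-2)²/(2.57 × 10^-3) = 6.85 × 10^-1 M

C₀ = 6.9 × 10^-1 M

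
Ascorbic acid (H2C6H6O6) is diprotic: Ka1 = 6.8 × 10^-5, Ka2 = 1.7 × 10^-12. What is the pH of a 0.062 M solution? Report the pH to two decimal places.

pH = 2.69

Since Ka1 ≫ Ka2, the first ionization dominates [H+].
Ka1 = x²/(0.062 − x) = 6.8 × 10^-5
x ≈ √(6.8 × 10^-5 × 0.062) = 2.05 × 10^-3 M
pH = −log(2.05 × 10^-3) = 2.69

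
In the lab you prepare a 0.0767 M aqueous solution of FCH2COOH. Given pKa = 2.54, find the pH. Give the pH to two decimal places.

FCH2COOH ⇌ FCH2COO- + H+
Ka = 10^(−2.54) = 2.88 × 10^-3
From the ICE table, Ka = x²/(0.0767 − x) = 2.88 × 10^-3.
Here C₀/Ka ≈ 26.6, so the small-x approximation fails. Use the quadratic:
x = [−0.00288 + √(0.00288² + 0.000884)]/2 = 1.35 × 10^-2 M
pH = −log(1.35 × 10^-2) = 1.87

pH = 1.87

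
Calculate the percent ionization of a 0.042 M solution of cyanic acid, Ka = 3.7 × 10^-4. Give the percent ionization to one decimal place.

HOCN ⇌ OCN- + H+; let x = [H+] at equilibrium.
Solve x² + 0.00037x − 1.55e-05 = 0 → x = 3.76 × 10^-3 M
% ionization = x/C₀ × 100% = 3.76 × 10^-3/0.042 × 100% = 9.0%

9.0%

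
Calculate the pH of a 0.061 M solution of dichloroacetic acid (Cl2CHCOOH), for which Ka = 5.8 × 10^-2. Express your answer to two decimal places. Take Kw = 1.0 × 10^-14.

pH = 1.43

Cl2CHCOOH ⇌ Cl2CHCOO- + H+
Ka = x²/(0.061 − x) = 5.8 × 10^-2
Here C₀/Ka ≈ 1.05, so the small-x approximation fails. Use the quadratic:
x = [−0.058 + √(0.058² + 0.0142)]/2 = 3.72 × 10^-2 M
pH = −log[H+] = −log(3.72 × 10^-2) = 1.43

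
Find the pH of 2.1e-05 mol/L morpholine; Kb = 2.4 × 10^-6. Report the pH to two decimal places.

C4H8ONH + H2O ⇌ C4H8ONH2+ + OH-
From the ICE table, Kb = x²/(2.1e-05 − x) = 2.4 × 10^-6.
Here C₀/Kb ≈ 8.75, so the small-x approximation fails. Use the quadratic:
x = (−Kb + √(Kb² + 4·Kb·C₀))/2 = 6.00 × 10^-6 M
pOH = −log(6.00 × 10^-6) = 5.22; pH = 14.00 − 5.22 = 8.78

pH = 8.78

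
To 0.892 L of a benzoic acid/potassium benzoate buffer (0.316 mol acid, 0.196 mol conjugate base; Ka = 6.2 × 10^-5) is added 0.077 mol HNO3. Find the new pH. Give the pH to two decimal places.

pH = 3.69

Added H+ converts C6H5COO- to C6H5COOH: C6H5COOH → 0.393 mol, C6H5COO- → 0.119 mol.
pKa = −log(6.2 × 10^-5) = 4.208
pH = pKa + log(n_C6H5COO-/n_C6H5COOH) = 4.208 + log(0.119/0.393) = 4.208 + (-0.519)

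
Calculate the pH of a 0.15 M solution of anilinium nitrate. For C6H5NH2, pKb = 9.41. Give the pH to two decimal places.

pH = 2.71

C6H5NH3+ is the conjugate acid of the weak base C6H5NH2.
Kb = 10^(−9.41) = 3.89 × 10^-10
Ka = Kw/Kb = 1.0×10^-14 / 3.89 × 10^-10 = 2.57 × 10^-5
Ka = [H+]²/(0.15 − [H+]) = 2.57 × 10^-5
Assume [H+] ≪ 0.15: [H+] ≈ √(2.57 × 10^-5 × 0.15) = 1.96 × 10^-3 M
pH = −log(1.96 × 10^-3) = 2.71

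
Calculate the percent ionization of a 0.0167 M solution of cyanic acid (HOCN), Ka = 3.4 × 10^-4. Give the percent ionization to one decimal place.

HOCN ⇌ OCN- + H+; let x = [H+] at equilibrium.
Solve x² + 0.00034x − 5.68e-06 = 0 → x = 2.22 × 10^-3 M
% ionization = x/C₀ × 100% = 2.22 × 10^-3/0.0167 × 100% = 13.3%

13.3%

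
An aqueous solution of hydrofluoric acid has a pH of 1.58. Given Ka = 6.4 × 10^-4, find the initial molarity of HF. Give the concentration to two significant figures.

C₀ = 1.1 M

[H+] = 10^(-1.58) = 2.63 × 10^-2 M = x
Ka = x²/(C₀ − x) ⇒ C₀ = x + x²/Ka
C₀ = 2.63 × 10^-2 + (2.63 × 10^-2)²/(6.4 × 10^-4) = 1.11 M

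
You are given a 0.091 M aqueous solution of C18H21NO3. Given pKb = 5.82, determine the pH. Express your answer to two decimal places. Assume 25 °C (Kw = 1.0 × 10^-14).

C18H21NO3 + H2O ⇌ C18H22NO3+ + OH-
Kb = 10^(−5.82) = 1.51 × 10^-6
From the ICE table, Kb = x²/(0.091 − x) = 1.51 × 10^-6.
Since Kb ≪ C₀, x ≈ √(Kb·C₀) = 3.71 × 10^-4 M.
Check: 0.41% ionized — well under 5%, approximation valid.
pOH = 3.43, so pH = 14.00 − pOH = 10.57

pH = 10.57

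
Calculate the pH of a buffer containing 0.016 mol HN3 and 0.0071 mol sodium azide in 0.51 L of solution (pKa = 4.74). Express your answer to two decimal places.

Henderson–Hasselbalch: pH = pKa + log([N3-]/[HN3]) = 4.74 + log(0.0071/0.016)
pH = 4.74 + (-0.353) = 4.39

pH = 4.39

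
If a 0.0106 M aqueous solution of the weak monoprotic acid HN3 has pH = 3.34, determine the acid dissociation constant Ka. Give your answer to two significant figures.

[H+] = 10^(-3.34) = 4.57 × 10^-4 M
At equilibrium [HA] = 0.0106 − 4.57 × 10^-4 = 1.01 × 10^-2 M
Ka = [H+][A-]/[HA] = (4.57 × 10^-4)² / 1.01 × 10^-2 = 2.1 × 10^-5

Ka = 2.1 × 10^-5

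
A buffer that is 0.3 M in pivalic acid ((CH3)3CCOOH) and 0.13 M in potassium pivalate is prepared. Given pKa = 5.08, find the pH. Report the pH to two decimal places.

pH = pKa + log([A⁻]/[HA]) = 5.08 + log(0.13/0.3)
pH = 5.08 + (-0.363) = 4.72

pH = 4.72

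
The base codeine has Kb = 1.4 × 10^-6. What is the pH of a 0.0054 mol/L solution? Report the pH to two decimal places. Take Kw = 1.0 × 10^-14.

pH = 9.94

C18H21NO3 + H2O ⇌ C18H22NO3+ + OH-
Kb = [OH-]²/(0.0054 − [OH-]) = 1.4 × 10^-6
Since Kb ≪ C₀, [OH-] ≈ √(Kb·C₀) = 8.69 × 10^-5 M.
pOH = −log(8.69 × 10^-5) = 4.06; pH = 14.00 − 4.06 = 9.94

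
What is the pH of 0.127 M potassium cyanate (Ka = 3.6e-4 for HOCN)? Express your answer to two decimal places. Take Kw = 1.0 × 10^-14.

OCN- is the conjugate base of the weak acid HOCN.
Kb = Kw/Ka = 1.0×10^-14 / 3.6 × 10^-4 = 2.78 × 10^-11
Let x = [OH-] at equilibrium. Kb = x²/(0.127 − x).
Assume x ≪ 0.127: x ≈ √(2.78 × 10^-11 × 0.127) = 1.88 × 10^-6 M
(x/C₀ = 0.0015% < 5%, so the approximation holds.)
pOH = 5.73, so pH = 14.00 − pOH = 8.27

pH = 8.27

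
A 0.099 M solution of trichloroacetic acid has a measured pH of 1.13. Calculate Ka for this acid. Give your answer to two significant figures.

[H+] = 10^(-1.13) = 7.41 × 10^-2 M
At equilibrium [HA] = 0.099 − 7.41 × 10^-2 = 2.49 × 10^-2 M
Ka = [H+][A-]/[HA] = (7.41 × 10^-2)² / 2.49 × 10^-2 = 2.2 × 10^-1

Ka = 2.2 × 10^-1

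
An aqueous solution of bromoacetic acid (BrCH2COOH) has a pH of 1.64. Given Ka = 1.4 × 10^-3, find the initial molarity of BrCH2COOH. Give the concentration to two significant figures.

[H+] = 10^(-1.64) = 2.29 × 10^-2 M = x
Ka = x²/(C₀ − x) ⇒ C₀ = x + x²/Ka
C₀ = 2.29 × 10^-2 + (2.29 × 10^-2)²/(1.4 × 10^-3) = 3.97 × 10^-1 M

C₀ = 4.0 × 10^-1 M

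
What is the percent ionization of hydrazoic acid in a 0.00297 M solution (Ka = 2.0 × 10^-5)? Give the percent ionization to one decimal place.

7.9%

HN3 ⇌ N3- + H+; let x = [H+] at equilibrium.
Solve x² + 2e-05x − 5.94e-08 = 0 → x = 2.34 × 10^-4 M
% ionization = x/C₀ × 100% = 2.34 × 10^-4/0.00297 × 100% = 7.9%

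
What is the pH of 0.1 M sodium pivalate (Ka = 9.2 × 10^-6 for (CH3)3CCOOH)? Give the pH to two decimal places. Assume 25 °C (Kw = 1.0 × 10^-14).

(CH3)3CCOO- is the conjugate base of the weak acid (CH3)3CCOOH.
Kb = Kw/Ka = 1.0×10^-14 / 9.2 × 10^-6 = 1.09 × 10^-9
From the ICE table, Kb = x²/(0.1 − x) = 1.09 × 10^-9.
Since Kb ≪ C₀, x ≈ √(Kb·C₀) = 1.04 × 10^-5 M.
Check: 0.01% ionized — well under 5%, approximation valid.
pOH = 4.98, so pH = 14.00 − pOH = 9.02

pH = 9.02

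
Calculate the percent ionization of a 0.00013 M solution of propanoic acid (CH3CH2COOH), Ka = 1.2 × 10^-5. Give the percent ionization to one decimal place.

26.1%

CH3CH2COOH ⇌ CH3CH2COO- + H+; let x = [H+] at equilibrium.
Solve x² + 1.2e-05x − 1.56e-09 = 0 → x = 3.39 × 10^-5 M
% ionization = x/C₀ × 100% = 3.39 × 10^-5/0.00013 × 100% = 26.1%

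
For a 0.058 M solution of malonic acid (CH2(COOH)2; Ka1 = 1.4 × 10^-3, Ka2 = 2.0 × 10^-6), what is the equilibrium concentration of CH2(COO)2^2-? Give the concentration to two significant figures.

2.0 × 10^-6 M

First ionization gives [H+] ≈ [CH2(COOH)COO-] = 8.34 × 10^-3 M.
Second step: Ka2 = [H+][CH2(COO)2^2-]/[CH2(COOH)COO-] ≈ [CH2(COO)2^2-] (since [H+] ≈ [CH2(COOH)COO-]).
So [CH2(COO)2^2-] ≈ Ka2.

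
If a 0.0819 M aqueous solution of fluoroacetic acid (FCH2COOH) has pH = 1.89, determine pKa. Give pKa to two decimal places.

[H+] = 10^(-1.89) = 1.29 × 10^-2 M
At equilibrium [HA] = 0.0819 − 1.29 × 10^-2 = 6.90 × 10^-2 M
Ka = [H+][A-]/[HA] = (1.29 × 10^-2)² / 6.90 × 10^-2 = 2.41 × 10^-3
pKa = -log(2.41 × 10^-3) = 2.62

pKa = 2.62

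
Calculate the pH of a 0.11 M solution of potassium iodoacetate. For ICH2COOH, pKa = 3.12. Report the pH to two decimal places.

pH = 8.08

ICH2COO- is the conjugate base of the weak acid ICH2COOH.
Ka = 10^(−3.12) = 7.59 × 10^-4
Kb = Kw/Ka = 1.0×10^-14 / 7.59 × 10^-4 = 1.32 × 10^-11
From the ICE table, Kb = x²/(0.11 − x) = 1.32 × 10^-11.
Neglecting x in the denominator: x = √(1.32 × 10^-11 × 0.11) = 1.20 × 10^-6 M
pOH = 5.92, so pH = 14.00 − pOH = 8.08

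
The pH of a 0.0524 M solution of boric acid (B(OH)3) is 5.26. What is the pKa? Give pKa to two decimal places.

pKa = 9.24

[H+] = 10^(-5.26) = 5.50 × 10^-6 M
At equilibrium [HA] = 0.0524 − 5.50 × 10^-6 = 5.24 × 10^-2 M
Ka = [H+][A-]/[HA] = (5.50 × 10^-6)² / 5.24 × 10^-2 = 5.77 × 10^-10
pKa = -log(5.77 × 10^-10) = 9.24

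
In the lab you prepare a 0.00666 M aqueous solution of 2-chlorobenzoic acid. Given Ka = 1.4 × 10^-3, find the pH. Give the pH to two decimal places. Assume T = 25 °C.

ClC6H4COOH ⇌ ClC6H4COO- + H+
Ka = x²/(0.00666 − x) = 1.4 × 10^-3
Here C₀/Ka ≈ 4.76, so the small-x approximation fails. Use the quadratic:
x = [−0.0014 + √(0.0014² + 3.73e-05)]/2 = 2.43 × 10^-3 M
pH = −log[H+] = −log(2.43 × 10^-3) = 2.61

pH = 2.61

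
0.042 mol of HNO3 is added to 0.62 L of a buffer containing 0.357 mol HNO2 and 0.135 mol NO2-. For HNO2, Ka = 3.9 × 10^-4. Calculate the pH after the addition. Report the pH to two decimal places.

After neutralization: n(HNO2) = 0.399 mol, n(NO2-) = 0.093 mol.
pKa = −log(3.9 × 10^-4) = 3.409
pH = pKa + log(n_NO2-/n_HNO2) = 3.409 + log(0.093/0.399) = 3.409 + (-0.632)

pH = 2.78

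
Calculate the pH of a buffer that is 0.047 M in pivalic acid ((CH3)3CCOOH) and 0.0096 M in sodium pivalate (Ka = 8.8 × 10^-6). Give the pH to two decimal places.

pH = 4.37

pKa = −log(8.8 × 10^-6) = 5.056
pH = pKa + log([A⁻]/[HA]) = 5.056 + log(0.0096/0.047)
pH = 5.056 + (-0.690) = 4.37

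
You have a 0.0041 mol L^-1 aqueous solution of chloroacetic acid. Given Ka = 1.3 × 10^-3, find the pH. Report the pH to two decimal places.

pH = 2.76

ClCH2COOH ⇌ ClCH2COO- + H+
From the ICE table, Ka = [H+]²/(0.0041 − [H+]) = 1.3 × 10^-3.
[H+] is not negligible relative to C₀; solve [H+]² + 0.0013·[H+] − 5.33e-06 = 0.
[H+] = [−0.0013 + √(0.0013² + 2.13e-05)]/2 = 1.75 × 10^-3 M
pH = −log[H+] = −log(1.75 × 10^-3) = 2.76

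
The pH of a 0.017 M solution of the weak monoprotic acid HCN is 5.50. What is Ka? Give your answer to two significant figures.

[H+] = 10^(-5.50) = 3.16 × 10^-6 M
At equilibrium [HA] = 0.017 − 3.16 × 10^-6 = 1.70 × 10^-2 M
Ka = [H+][A-]/[HA] = (3.16 × 10^-6)² / 1.70 × 10^-2 = 5.9 × 10^-10

Ka = 5.9 × 10^-10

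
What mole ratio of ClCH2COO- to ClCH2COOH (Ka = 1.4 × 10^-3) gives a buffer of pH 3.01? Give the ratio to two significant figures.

pKa = -log(1.4 × 10^-3) = 2.854
pH = pKa + log(r) ⇒ log(r) = 3.01 − 2.854 = +0.156
r = [ClCH2COO-]/[ClCH2COOH] = 10^(+0.156) = 1.43

ratio = 1.4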